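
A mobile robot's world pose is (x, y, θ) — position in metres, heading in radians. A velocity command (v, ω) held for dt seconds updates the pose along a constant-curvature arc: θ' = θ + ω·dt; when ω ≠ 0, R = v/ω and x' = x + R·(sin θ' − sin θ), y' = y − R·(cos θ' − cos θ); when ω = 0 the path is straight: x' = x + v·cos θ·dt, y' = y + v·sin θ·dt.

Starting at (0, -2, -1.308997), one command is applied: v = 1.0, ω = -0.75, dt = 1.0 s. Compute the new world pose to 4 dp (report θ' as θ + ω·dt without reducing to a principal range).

θ' = -1.3090 + -0.75·1.0 = -2.0590
R = v/ω = 1.0/-0.75 = -1.3333
x' = 0 + -1.3333·(sin -2.0590 − sin -1.3090) = -0.1103
y' = -2 − -1.3333·(cos -2.0590 − cos -1.3090) = -2.9705

(-0.1103, -2.9705, -2.0590)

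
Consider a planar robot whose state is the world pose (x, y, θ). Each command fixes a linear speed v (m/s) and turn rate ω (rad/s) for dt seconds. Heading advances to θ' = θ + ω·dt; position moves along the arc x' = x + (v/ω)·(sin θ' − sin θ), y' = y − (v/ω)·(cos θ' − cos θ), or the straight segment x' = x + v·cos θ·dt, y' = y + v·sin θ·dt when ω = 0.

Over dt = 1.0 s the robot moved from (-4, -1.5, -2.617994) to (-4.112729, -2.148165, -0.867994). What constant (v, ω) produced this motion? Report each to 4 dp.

Δθ = -0.867994 − -2.617994 = 1.750000
ω = Δθ/dt = 1.750000/1.0 = 1.7500
R = −Δy/(cos θ' − cos θ) = 0.4286
v = R·ω = 0.4286·1.7500 = 0.7500

v = 0.7500, ω = 1.7500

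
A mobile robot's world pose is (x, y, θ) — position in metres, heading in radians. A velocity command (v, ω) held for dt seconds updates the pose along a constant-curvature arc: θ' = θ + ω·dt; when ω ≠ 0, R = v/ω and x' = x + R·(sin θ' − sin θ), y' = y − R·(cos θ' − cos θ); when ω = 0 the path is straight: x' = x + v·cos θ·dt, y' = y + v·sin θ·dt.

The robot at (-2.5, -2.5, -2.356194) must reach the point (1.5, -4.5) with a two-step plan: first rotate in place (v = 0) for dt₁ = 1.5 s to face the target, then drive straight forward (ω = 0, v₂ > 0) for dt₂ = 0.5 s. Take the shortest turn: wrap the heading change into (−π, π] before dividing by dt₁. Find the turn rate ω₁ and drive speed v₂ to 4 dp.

heading to target = atan2(-4.5−-2.5, 1.5−-2.5) = -0.4636
Δθ = wrap(-0.4636 − -2.3562) = 1.8925; ω₁ = Δθ/dt₁ = 1.2617
distance = √((1.5−-2.5)² + (-4.5−-2.5)²) = 4.4721; v₂ = distance/dt₂ = 8.9443

ω₁ = 1.2617, v₂ = 8.9443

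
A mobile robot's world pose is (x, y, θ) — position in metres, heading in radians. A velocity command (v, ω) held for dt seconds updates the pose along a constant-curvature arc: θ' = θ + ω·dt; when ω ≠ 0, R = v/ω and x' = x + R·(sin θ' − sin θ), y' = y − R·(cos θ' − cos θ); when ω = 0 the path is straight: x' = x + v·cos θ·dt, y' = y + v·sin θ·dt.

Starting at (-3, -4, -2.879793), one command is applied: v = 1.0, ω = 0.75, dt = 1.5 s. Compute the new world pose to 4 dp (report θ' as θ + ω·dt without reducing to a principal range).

θ' = -2.8798 + 0.75·1.5 = -1.7548
R = v/ω = 1.0/0.75 = 1.3333
x' = -3 + 1.3333·(sin -1.7548 − sin -2.8798) = -3.9657
y' = -4 − 1.3333·(cos -1.7548 − cos -2.8798) = -5.0440

(-3.9657, -5.0440, -1.7548)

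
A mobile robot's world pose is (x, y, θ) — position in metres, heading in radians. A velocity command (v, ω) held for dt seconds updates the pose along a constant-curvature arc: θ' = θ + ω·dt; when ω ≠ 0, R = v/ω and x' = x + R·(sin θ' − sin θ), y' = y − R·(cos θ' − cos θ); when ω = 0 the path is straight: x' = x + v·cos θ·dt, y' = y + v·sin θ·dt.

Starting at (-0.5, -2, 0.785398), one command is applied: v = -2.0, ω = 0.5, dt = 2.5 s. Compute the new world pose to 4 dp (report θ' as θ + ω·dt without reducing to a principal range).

(-1.2476, -6.6207, 2.0354)

θ' = 0.7854 + 0.5·2.5 = 2.0354
R = v/ω = -2.0/0.5 = -4.0000
x' = -0.5 + -4.0000·(sin 2.0354 − sin 0.7854) = -1.2476
y' = -2 − -4.0000·(cos 2.0354 − cos 0.7854) = -6.6207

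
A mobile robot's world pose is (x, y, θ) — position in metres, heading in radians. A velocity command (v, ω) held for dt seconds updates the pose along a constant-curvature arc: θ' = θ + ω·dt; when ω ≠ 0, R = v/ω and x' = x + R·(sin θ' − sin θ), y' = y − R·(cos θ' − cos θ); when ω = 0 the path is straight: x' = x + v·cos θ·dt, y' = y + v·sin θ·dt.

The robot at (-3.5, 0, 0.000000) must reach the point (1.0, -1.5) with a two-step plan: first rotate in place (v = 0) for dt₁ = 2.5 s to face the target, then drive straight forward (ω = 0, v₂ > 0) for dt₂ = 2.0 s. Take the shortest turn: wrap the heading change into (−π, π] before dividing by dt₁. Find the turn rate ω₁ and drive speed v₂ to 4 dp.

heading to target = atan2(-1.5−0, 1−-3.5) = -0.3218
Δθ = wrap(-0.3218 − 0.0000) = -0.3218; ω₁ = Δθ/dt₁ = -0.1287
distance = √((1−-3.5)² + (-1.5−0)²) = 4.7434; v₂ = distance/dt₂ = 2.3717

ω₁ = -0.1287, v₂ = 2.3717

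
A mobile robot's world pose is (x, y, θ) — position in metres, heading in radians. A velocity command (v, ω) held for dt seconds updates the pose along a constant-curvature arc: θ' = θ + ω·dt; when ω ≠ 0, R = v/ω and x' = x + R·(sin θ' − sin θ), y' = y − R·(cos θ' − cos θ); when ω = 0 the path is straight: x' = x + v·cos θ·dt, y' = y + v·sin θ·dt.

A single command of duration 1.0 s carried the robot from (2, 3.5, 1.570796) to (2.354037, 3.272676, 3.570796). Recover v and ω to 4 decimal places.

Δθ = 3.570796 − 1.570796 = 2.000000
ω = Δθ/dt = 2.000000/1.0 = 2.0000
R = Δx/(sin θ' − sin θ) = -0.2500
v = R·ω = -0.2500·2.0000 = -0.5000

v = -0.5000, ω = 2.0000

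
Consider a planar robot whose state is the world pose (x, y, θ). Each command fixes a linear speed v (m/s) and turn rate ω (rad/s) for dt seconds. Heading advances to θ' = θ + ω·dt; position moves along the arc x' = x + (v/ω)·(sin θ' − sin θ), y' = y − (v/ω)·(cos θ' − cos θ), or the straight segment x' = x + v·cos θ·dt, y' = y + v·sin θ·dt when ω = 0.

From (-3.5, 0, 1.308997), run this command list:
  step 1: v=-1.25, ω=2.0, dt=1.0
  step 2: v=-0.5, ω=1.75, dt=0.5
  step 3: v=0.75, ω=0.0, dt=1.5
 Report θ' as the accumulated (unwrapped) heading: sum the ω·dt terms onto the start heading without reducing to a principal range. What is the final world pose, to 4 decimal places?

step 1: θ'=3.3090 (R=-0.6250) → pose (-2.7922, -0.7780, 3.3090)
step 2: θ'=4.1840 (R=-0.2857) → pose (-2.5930, -0.6403, 4.1840)
step 3: θ'=4.1840 (straight) → pose (-3.1602, -1.6119, 4.1840)

(-3.1602, -1.6119, 4.1840)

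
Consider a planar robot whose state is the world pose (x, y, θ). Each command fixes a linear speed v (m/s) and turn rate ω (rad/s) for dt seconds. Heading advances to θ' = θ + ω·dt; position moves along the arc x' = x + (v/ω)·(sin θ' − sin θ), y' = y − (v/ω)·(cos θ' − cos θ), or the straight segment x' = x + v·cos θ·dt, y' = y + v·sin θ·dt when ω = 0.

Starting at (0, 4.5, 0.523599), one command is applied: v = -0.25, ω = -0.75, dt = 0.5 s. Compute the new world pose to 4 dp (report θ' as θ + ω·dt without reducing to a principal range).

θ' = 0.5236 + -0.75·0.5 = 0.1486
R = v/ω = -0.25/-0.75 = 0.3333
x' = 0 + 0.3333·(sin 0.1486 − sin 0.5236) = -0.1173
y' = 4.5 − 0.3333·(cos 0.1486 − cos 0.5236) = 4.4590

(-0.1173, 4.4590, 0.1486)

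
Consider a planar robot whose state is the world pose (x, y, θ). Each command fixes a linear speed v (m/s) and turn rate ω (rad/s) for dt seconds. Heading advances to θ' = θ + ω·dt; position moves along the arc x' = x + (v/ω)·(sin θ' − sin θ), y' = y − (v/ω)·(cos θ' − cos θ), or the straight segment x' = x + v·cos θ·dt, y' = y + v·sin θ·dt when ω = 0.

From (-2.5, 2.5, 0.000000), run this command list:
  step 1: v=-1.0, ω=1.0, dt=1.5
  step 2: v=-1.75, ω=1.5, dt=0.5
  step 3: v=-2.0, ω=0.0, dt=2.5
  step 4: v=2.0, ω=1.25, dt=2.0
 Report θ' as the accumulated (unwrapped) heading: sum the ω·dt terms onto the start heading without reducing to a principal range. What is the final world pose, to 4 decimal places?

step 1: θ'=1.5000 (R=-1.0000) → pose (-3.4975, 1.5707, 1.5000)
step 2: θ'=2.2500 (R=-1.1667) → pose (-3.2415, 0.7553, 2.2500)
step 3: θ'=2.2500 (straight) → pose (-0.1006, -3.1350, 2.2500)
step 4: θ'=4.7500 (R=1.6000) → pose (-2.9444, -4.2003, 4.7500)

(-2.9444, -4.2003, 4.7500)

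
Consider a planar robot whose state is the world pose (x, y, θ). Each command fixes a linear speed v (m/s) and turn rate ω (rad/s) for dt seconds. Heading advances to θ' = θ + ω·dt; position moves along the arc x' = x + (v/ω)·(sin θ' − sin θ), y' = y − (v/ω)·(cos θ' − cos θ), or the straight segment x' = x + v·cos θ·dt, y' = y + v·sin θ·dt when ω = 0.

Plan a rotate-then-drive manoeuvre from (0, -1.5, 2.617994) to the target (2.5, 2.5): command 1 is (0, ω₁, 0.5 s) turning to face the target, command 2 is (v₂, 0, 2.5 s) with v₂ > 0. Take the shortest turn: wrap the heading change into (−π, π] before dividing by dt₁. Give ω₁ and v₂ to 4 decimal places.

heading to target = atan2(2.5−-1.5, 2.5−0) = 1.0122
Δθ = wrap(1.0122 − 2.6180) = -1.6058; ω₁ = Δθ/dt₁ = -3.2116
distance = √((2.5−0)² + (2.5−-1.5)²) = 4.7170; v₂ = distance/dt₂ = 1.8868

ω₁ = -3.2116, v₂ = 1.8868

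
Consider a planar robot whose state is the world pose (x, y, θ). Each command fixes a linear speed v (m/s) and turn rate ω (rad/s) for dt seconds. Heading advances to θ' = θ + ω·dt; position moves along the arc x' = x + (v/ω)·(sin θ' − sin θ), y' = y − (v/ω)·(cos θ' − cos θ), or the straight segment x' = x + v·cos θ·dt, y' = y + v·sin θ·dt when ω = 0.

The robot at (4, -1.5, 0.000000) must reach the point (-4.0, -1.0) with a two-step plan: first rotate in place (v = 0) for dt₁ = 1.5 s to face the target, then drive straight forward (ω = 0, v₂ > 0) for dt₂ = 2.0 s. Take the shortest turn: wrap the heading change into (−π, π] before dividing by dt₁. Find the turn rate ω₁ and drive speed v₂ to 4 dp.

heading to target = atan2(-1−-1.5, -4−4) = 3.0792
Δθ = wrap(3.0792 − 0.0000) = 3.0792; ω₁ = Δθ/dt₁ = 2.0528
distance = √((-4−4)² + (-1−-1.5)²) = 8.0156; v₂ = distance/dt₂ = 4.0078

ω₁ = 2.0528, v₂ = 4.0078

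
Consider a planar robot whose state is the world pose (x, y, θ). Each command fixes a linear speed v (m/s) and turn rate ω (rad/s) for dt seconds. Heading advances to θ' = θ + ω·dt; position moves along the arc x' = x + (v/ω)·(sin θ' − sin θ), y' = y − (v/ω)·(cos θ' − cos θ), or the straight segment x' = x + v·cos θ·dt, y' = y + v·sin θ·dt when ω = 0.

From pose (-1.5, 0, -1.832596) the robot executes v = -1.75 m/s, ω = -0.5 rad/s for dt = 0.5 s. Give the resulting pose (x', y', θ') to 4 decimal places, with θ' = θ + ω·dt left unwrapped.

θ' = -1.8326 + -0.5·0.5 = -2.0826
R = v/ω = -1.75/-0.5 = 3.5000
x' = -1.5 + 3.5000·(sin -2.0826 − sin -1.8326) = -1.1708
y' = 0 − 3.5000·(cos -2.0826 − cos -1.8326) = 0.8082

(-1.1708, 0.8082, -2.0826)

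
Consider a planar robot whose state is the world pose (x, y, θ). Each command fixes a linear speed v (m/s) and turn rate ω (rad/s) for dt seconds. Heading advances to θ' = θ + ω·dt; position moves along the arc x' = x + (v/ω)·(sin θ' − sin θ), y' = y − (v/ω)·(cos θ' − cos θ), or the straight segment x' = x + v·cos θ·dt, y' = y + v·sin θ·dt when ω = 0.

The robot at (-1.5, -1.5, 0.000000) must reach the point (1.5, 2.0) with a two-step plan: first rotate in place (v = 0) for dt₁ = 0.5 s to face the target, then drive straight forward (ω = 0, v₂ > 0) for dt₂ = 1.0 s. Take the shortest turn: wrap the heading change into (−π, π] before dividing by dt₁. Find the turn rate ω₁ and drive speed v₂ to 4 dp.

heading to target = atan2(2−-1.5, 1.5−-1.5) = 0.8622
Δθ = wrap(0.8622 − 0.0000) = 0.8622; ω₁ = Δθ/dt₁ = 1.7243
distance = √((1.5−-1.5)² + (2−-1.5)²) = 4.6098; v₂ = distance/dt₂ = 4.6098

ω₁ = 1.7243, v₂ = 4.6098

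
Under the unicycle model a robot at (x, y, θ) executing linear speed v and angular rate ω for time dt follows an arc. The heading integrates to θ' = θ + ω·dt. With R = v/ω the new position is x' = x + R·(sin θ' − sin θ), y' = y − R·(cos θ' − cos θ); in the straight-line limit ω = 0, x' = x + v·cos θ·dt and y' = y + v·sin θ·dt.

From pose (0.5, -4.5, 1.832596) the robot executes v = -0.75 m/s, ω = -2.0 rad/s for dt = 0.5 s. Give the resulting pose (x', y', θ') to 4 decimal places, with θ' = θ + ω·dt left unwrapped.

θ' = 1.8326 + -2.0·0.5 = 0.8326
R = v/ω = -0.75/-2.0 = 0.3750
x' = 0.5 + 0.3750·(sin 0.8326 − sin 1.8326) = 0.4152
y' = -4.5 − 0.3750·(cos 0.8326 − cos 1.8326) = -4.8494

(0.4152, -4.8494, 0.8326)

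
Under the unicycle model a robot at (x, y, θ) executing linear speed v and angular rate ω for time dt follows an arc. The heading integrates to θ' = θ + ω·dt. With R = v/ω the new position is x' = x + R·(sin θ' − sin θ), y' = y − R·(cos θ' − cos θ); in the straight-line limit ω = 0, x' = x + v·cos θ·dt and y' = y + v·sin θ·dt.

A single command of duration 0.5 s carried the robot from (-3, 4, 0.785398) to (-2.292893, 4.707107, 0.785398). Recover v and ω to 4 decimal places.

v = 2.0000, ω = 0.0000

Δθ = 0.785398 − 0.785398 = 0.000000
ω = Δθ/dt = 0.000000/0.5 = 0.0000
ω = 0 → v = (Δx·cos θ + Δy·sin θ)/dt = 2.0000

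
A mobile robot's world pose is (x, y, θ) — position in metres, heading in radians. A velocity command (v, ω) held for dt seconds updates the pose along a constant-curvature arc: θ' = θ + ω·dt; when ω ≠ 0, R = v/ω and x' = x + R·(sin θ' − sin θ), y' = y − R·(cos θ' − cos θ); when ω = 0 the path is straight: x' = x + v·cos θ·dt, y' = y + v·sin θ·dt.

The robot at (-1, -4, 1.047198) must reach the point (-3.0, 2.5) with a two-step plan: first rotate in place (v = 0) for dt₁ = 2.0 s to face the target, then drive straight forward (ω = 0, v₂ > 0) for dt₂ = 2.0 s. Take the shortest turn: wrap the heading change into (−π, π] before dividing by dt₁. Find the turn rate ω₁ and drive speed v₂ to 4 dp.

ω₁ = 0.4110, v₂ = 3.4004

heading to target = atan2(2.5−-4, -3−-1) = 1.8693
Δθ = wrap(1.8693 − 1.0472) = 0.8221; ω₁ = Δθ/dt₁ = 0.4110
distance = √((-3−-1)² + (2.5−-4)²) = 6.8007; v₂ = distance/dt₂ = 3.4004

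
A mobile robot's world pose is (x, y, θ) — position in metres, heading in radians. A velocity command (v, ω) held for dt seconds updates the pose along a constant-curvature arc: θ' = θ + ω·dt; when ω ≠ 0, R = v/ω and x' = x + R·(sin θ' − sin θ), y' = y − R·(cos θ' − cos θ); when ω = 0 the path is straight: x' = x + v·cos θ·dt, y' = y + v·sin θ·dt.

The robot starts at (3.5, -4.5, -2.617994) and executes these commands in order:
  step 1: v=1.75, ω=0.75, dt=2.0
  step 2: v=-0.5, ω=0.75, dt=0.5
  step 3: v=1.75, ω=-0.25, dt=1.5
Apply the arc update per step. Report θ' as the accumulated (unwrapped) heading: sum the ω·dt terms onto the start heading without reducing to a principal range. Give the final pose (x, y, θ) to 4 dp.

(3.9791, -9.4349, -1.1180)

step 1: θ'=-1.1180 (R=2.3333) → pose (2.5685, -7.5415, -1.1180)
step 2: θ'=-0.7430 (R=-0.6667) → pose (2.4200, -7.3422, -0.7430)
step 3: θ'=-1.1180 (R=-7.0000) → pose (3.9791, -9.4349, -1.1180)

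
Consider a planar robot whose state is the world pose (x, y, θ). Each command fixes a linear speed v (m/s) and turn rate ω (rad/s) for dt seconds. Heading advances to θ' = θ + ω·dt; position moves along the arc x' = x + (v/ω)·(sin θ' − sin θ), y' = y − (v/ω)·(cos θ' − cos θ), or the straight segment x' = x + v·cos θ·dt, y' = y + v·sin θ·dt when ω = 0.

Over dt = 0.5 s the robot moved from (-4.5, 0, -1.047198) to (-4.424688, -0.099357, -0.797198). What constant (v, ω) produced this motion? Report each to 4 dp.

Δθ = -0.797198 − -1.047198 = 0.250000
ω = Δθ/dt = 0.250000/0.5 = 0.5000
R = −Δy/(cos θ' − cos θ) = 0.5000
v = R·ω = 0.5000·0.5000 = 0.2500

v = 0.2500, ω = 0.5000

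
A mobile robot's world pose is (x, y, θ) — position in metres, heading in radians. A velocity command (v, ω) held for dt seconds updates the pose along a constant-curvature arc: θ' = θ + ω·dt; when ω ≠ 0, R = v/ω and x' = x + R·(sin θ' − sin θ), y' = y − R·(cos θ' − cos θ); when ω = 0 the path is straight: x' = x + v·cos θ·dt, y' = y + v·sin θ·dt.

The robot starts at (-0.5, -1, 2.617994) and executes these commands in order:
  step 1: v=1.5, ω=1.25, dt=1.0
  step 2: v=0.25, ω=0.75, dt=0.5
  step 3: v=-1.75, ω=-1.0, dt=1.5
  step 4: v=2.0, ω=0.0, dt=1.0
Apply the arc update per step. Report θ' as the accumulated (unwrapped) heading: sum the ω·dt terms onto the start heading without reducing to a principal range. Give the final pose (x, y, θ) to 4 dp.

(-1.5762, 0.3569, 2.7430)

step 1: θ'=3.8680 (R=1.2000) → pose (-1.8970, -1.1421, 3.8680)
step 2: θ'=4.2430 (R=0.3333) → pose (-1.9729, -1.2406, 4.2430)
step 3: θ'=2.7430 (R=1.7500) → pose (0.2670, -0.4194, 2.7430)
step 4: θ'=2.7430 (straight) → pose (-1.5762, 0.3569, 2.7430)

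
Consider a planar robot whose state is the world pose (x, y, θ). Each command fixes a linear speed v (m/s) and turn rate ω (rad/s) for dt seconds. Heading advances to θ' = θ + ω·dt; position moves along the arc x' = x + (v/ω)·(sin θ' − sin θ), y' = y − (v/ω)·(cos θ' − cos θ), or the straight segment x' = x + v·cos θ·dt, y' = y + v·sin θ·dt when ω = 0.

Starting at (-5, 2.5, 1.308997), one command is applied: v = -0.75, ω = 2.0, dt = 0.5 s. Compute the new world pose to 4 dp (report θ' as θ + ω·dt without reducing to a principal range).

(-4.9152, 2.1506, 2.3090)

θ' = 1.3090 + 2.0·0.5 = 2.3090
R = v/ω = -0.75/2.0 = -0.3750
x' = -5 + -0.3750·(sin 2.3090 − sin 1.3090) = -4.9152
y' = 2.5 − -0.3750·(cos 2.3090 − cos 1.3090) = 2.1506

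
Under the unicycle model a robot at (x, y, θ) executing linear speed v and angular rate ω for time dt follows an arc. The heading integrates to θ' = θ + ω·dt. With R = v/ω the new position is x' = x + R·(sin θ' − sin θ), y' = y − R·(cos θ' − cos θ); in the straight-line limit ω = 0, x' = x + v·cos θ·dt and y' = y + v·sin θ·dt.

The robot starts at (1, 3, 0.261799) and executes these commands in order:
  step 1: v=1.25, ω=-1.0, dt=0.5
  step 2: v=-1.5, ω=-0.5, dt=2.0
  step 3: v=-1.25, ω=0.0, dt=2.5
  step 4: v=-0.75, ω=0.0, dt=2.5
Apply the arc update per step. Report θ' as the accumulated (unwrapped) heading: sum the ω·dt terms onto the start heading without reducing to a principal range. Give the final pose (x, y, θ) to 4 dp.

(-2.1417, 9.6691, -1.2382)

step 1: θ'=-0.2382 (R=-1.2500) → pose (1.6185, 3.0073, -0.2382)
step 2: θ'=-1.2382 (R=3.0000) → pose (-0.5093, 4.9431, -1.2382)
step 3: θ'=-1.2382 (straight) → pose (-1.5296, 7.8968, -1.2382)
step 4: θ'=-1.2382 (straight) → pose (-2.1417, 9.6691, -1.2382)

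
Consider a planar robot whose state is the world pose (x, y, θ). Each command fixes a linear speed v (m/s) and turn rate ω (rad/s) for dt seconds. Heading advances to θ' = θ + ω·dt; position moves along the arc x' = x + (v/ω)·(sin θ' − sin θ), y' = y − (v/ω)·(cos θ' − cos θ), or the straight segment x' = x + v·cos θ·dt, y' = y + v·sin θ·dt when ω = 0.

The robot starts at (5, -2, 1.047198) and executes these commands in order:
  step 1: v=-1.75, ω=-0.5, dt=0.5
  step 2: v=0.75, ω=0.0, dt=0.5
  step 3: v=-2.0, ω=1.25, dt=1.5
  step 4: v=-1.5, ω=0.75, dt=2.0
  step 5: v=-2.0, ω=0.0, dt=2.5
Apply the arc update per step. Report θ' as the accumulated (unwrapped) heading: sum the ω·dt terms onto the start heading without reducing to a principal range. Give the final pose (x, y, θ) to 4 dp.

step 1: θ'=0.7972 (R=3.5000) → pose (4.4728, -2.6955, 0.7972)
step 2: θ'=0.7972 (straight) → pose (4.7348, -2.4272, 0.7972)
step 3: θ'=2.6722 (R=-1.6000) → pose (5.1557, -4.9721, 2.6722)
step 4: θ'=4.1722 (R=-2.0000) → pose (7.7756, -4.2170, 4.1722)
step 5: θ'=4.1722 (straight) → pose (10.3471, 0.0710, 4.1722)

(10.3471, 0.0710, 4.1722)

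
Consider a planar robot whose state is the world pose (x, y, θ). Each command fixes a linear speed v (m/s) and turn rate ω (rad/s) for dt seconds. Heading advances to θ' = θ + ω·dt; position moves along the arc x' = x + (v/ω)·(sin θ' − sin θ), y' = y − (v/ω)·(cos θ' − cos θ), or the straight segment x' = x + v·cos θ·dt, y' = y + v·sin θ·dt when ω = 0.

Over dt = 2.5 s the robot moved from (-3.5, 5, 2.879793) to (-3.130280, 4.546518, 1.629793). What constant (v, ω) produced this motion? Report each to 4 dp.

v = -0.2500, ω = -0.5000

Δθ = 1.629793 − 2.879793 = -1.250000
ω = Δθ/dt = -1.250000/2.5 = -0.5000
R = −Δy/(cos θ' − cos θ) = 0.5000
v = R·ω = 0.5000·-0.5000 = -0.2500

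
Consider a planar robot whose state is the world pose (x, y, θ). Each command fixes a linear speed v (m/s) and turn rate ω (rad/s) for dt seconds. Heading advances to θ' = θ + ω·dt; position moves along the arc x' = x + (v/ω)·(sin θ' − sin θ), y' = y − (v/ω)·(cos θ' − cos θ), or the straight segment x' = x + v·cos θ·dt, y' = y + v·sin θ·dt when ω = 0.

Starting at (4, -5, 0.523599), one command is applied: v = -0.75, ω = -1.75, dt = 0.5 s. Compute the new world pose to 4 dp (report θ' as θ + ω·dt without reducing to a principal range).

θ' = 0.5236 + -1.75·0.5 = -0.3514
R = v/ω = -0.75/-1.75 = 0.4286
x' = 4 + 0.4286·(sin -0.3514 − sin 0.5236) = 3.6382
y' = -5 − 0.4286·(cos -0.3514 − cos 0.5236) = -5.0312

(3.6382, -5.0312, -0.3514)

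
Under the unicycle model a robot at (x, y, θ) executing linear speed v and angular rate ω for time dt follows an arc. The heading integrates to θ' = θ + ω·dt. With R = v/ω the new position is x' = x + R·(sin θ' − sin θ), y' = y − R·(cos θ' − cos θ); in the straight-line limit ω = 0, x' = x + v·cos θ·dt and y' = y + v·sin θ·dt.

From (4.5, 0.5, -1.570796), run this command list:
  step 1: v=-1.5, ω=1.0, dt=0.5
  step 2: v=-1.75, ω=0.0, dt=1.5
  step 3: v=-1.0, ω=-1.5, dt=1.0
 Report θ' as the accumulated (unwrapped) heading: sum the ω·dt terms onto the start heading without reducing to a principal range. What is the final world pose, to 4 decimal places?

(3.2827, 4.4034, -2.5708)

step 1: θ'=-1.0708 (R=-1.5000) → pose (4.3164, 1.2191, -1.0708)
step 2: θ'=-1.0708 (straight) → pose (3.0579, 3.5228, -1.0708)
step 3: θ'=-2.5708 (R=0.6667) → pose (3.2827, 4.4034, -2.5708)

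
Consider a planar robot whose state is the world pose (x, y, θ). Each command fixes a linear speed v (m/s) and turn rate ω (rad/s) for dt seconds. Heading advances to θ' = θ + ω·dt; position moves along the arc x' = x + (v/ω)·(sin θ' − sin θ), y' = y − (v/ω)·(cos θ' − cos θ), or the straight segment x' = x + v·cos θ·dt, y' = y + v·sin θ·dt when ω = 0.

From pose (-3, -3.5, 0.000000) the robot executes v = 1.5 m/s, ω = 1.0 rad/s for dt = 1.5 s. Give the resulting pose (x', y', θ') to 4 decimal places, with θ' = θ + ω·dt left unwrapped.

θ' = 0.0000 + 1.0·1.5 = 1.5000
R = v/ω = 1.5/1.0 = 1.5000
x' = -3 + 1.5000·(sin 1.5000 − sin 0.0000) = -1.5038
y' = -3.5 − 1.5000·(cos 1.5000 − cos 0.0000) = -2.1061

(-1.5038, -2.1061, 1.5000)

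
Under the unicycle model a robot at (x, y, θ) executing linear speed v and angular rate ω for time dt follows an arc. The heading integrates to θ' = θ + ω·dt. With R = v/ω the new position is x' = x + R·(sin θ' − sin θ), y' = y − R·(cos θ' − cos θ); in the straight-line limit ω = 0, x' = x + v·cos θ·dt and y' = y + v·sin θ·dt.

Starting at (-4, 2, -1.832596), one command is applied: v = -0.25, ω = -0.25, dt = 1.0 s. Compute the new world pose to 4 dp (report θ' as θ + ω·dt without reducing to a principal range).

(-3.9059, 2.2309, -2.0826)

θ' = -1.8326 + -0.25·1.0 = -2.0826
R = v/ω = -0.25/-0.25 = 1.0000
x' = -4 + 1.0000·(sin -2.0826 − sin -1.8326) = -3.9059
y' = 2 − 1.0000·(cos -2.0826 − cos -1.8326) = 2.2309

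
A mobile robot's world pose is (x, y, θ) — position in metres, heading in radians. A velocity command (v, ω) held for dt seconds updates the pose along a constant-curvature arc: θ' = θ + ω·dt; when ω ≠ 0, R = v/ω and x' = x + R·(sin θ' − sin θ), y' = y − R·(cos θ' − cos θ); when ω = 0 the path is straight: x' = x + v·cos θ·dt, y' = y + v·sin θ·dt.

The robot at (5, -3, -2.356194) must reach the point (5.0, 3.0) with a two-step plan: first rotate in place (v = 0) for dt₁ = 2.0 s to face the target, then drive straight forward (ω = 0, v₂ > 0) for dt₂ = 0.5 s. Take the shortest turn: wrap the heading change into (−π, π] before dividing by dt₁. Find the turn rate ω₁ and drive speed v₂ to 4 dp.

heading to target = atan2(3−-3, 5−5) = 1.5708
Δθ = wrap(1.5708 − -2.3562) = -2.3562; ω₁ = Δθ/dt₁ = -1.1781
distance = √((5−5)² + (3−-3)²) = 6.0000; v₂ = distance/dt₂ = 12.0000

ω₁ = -1.1781, v₂ = 12.0000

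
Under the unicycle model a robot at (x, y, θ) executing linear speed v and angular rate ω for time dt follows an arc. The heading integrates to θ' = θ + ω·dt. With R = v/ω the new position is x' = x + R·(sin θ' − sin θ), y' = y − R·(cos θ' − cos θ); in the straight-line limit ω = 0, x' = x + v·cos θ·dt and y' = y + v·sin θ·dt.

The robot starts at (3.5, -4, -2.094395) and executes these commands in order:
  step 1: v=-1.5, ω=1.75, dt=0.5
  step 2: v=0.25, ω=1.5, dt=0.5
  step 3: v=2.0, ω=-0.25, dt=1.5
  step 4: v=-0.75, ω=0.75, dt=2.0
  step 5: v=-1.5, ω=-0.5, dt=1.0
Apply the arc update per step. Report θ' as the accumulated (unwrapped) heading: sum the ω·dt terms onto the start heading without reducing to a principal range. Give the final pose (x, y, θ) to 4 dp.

(3.2841, -5.6461, 0.1556)

step 1: θ'=-1.2194 (R=-0.8571) → pose (3.5625, -3.2764, -1.2194)
step 2: θ'=-0.4694 (R=0.1667) → pose (3.6435, -3.3677, -0.4694)
step 3: θ'=-0.8444 (R=-8.0000) → pose (6.0053, -5.1889, -0.8444)
step 4: θ'=0.6556 (R=-1.0000) → pose (4.6481, -5.0604, 0.6556)
step 5: θ'=0.1556 (R=3.0000) → pose (3.2841, -5.6461, 0.1556)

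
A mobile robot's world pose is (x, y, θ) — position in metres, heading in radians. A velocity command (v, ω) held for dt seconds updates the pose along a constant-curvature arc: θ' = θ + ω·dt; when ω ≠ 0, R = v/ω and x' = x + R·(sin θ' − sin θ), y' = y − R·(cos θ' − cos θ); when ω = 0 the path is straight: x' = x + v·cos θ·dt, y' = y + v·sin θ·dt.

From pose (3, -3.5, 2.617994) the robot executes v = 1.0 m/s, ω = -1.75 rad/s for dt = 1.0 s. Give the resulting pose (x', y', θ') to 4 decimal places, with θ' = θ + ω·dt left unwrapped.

(2.8497, -2.6358, 0.8680)

θ' = 2.6180 + -1.75·1.0 = 0.8680
R = v/ω = 1.0/-1.75 = -0.5714
x' = 3 + -0.5714·(sin 0.8680 − sin 2.6180) = 2.8497
y' = -3.5 − -0.5714·(cos 0.8680 − cos 2.6180) = -2.6358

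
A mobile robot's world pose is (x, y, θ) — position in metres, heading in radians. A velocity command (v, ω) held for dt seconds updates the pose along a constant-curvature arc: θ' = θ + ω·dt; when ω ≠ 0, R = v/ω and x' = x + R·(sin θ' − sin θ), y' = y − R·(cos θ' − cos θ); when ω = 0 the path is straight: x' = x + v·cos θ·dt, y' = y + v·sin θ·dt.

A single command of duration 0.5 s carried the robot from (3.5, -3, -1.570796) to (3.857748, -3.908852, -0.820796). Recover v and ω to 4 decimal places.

Δθ = -0.820796 − -1.570796 = 0.750000
ω = Δθ/dt = 0.750000/0.5 = 1.5000
R = −Δy/(cos θ' − cos θ) = 1.3333
v = R·ω = 1.3333·1.5000 = 2.0000

v = 2.0000, ω = 1.5000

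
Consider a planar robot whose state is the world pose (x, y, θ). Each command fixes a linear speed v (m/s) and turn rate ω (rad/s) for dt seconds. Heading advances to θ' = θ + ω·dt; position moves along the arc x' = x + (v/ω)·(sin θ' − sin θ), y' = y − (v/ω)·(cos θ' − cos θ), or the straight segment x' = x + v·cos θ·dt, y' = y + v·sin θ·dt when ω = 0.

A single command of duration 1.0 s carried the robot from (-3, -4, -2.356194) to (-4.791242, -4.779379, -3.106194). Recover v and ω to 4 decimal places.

Δθ = -3.106194 − -2.356194 = -0.750000
ω = Δθ/dt = -0.750000/1.0 = -0.7500
R = Δx/(sin θ' − sin θ) = -2.6667
v = R·ω = -2.6667·-0.7500 = 2.0000

v = 2.0000, ω = -0.7500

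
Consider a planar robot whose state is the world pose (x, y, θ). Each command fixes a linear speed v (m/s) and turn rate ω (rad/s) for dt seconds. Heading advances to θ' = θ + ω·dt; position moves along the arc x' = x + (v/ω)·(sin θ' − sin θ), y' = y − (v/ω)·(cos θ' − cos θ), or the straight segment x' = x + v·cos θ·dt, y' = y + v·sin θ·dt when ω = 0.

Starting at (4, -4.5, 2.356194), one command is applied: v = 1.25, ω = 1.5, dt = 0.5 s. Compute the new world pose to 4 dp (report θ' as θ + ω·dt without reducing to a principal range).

θ' = 2.3562 + 1.5·0.5 = 3.1062
R = v/ω = 1.25/1.5 = 0.8333
x' = 4 + 0.8333·(sin 3.1062 − sin 2.3562) = 3.4402
y' = -4.5 − 0.8333·(cos 3.1062 − cos 2.3562) = -4.2564

(3.4402, -4.2564, 3.1062)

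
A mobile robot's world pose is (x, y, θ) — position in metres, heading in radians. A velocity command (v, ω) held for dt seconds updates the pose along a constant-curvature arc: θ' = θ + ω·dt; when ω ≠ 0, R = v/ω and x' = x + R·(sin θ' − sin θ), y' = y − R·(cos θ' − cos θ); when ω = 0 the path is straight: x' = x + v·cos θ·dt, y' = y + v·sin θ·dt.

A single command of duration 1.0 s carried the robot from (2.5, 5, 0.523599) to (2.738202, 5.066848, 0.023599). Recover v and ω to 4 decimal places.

Δθ = 0.023599 − 0.523599 = -0.500000
ω = Δθ/dt = -0.500000/1.0 = -0.5000
R = Δx/(sin θ' − sin θ) = -0.5000
v = R·ω = -0.5000·-0.5000 = 0.2500

v = 0.2500, ω = -0.5000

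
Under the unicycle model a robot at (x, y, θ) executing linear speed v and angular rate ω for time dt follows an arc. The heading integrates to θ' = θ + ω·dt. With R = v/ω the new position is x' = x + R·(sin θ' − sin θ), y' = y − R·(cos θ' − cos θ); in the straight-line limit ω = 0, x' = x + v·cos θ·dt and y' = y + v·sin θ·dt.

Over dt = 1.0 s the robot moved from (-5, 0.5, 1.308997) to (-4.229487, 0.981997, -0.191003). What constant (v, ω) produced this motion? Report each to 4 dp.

v = 1.0000, ω = -1.5000

Δθ = -0.191003 − 1.308997 = -1.500000
ω = Δθ/dt = -1.500000/1.0 = -1.5000
R = Δx/(sin θ' − sin θ) = -0.6667
v = R·ω = -0.6667·-1.5000 = 1.0000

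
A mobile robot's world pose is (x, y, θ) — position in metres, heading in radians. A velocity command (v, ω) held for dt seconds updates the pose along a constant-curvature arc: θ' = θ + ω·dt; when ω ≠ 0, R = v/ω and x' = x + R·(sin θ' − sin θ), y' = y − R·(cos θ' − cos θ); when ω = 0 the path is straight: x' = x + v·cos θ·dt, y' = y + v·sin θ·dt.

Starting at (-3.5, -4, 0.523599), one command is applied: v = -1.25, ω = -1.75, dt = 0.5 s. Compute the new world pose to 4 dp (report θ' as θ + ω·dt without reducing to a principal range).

(-4.1030, -4.0520, -0.3514)

θ' = 0.5236 + -1.75·0.5 = -0.3514
R = v/ω = -1.25/-1.75 = 0.7143
x' = -3.5 + 0.7143·(sin -0.3514 − sin 0.5236) = -4.1030
y' = -4 − 0.7143·(cos -0.3514 − cos 0.5236) = -4.0520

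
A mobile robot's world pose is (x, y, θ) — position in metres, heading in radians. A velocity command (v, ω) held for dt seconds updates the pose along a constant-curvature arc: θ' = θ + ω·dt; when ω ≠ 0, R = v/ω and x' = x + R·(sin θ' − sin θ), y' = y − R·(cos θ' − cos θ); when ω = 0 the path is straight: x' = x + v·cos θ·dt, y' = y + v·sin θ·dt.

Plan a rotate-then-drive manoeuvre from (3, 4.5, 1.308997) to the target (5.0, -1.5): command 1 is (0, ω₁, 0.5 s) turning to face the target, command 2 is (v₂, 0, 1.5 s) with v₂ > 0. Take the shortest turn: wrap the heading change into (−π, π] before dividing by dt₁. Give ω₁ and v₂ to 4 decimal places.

ω₁ = -5.1161, v₂ = 4.2164

heading to target = atan2(-1.5−4.5, 5−3) = -1.2490
Δθ = wrap(-1.2490 − 1.3090) = -2.5580; ω₁ = Δθ/dt₁ = -5.1161
distance = √((5−3)² + (-1.5−4.5)²) = 6.3246; v₂ = distance/dt₂ = 4.2164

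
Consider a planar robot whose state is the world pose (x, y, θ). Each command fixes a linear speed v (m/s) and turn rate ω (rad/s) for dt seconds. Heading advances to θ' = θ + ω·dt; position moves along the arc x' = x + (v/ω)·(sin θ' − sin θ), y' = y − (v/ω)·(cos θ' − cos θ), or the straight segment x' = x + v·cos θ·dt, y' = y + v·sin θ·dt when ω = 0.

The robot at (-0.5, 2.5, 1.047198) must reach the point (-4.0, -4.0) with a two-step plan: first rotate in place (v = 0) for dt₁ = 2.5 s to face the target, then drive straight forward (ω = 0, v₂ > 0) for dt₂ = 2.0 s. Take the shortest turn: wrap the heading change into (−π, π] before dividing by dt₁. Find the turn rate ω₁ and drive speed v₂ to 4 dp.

heading to target = atan2(-4−2.5, -4−-0.5) = -2.0647
Δθ = wrap(-2.0647 − 1.0472) = -3.1119; ω₁ = Δθ/dt₁ = -1.2448
distance = √((-4−-0.5)² + (-4−2.5)²) = 7.3824; v₂ = distance/dt₂ = 3.6912

ω₁ = -1.2448, v₂ = 3.6912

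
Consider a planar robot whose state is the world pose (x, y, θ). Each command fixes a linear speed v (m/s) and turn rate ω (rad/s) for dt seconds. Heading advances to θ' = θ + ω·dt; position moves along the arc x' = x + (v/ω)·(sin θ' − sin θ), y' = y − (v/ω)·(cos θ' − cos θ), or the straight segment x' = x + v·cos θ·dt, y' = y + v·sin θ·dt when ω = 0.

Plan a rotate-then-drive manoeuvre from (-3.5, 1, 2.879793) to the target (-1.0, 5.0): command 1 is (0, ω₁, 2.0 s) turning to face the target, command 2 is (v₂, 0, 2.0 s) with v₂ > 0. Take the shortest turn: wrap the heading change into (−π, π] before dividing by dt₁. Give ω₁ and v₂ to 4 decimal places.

heading to target = atan2(5−1, -1−-3.5) = 1.0122
Δθ = wrap(1.0122 − 2.8798) = -1.8676; ω₁ = Δθ/dt₁ = -0.9338
distance = √((-1−-3.5)² + (5−1)²) = 4.7170; v₂ = distance/dt₂ = 2.3585

ω₁ = -0.9338, v₂ = 2.3585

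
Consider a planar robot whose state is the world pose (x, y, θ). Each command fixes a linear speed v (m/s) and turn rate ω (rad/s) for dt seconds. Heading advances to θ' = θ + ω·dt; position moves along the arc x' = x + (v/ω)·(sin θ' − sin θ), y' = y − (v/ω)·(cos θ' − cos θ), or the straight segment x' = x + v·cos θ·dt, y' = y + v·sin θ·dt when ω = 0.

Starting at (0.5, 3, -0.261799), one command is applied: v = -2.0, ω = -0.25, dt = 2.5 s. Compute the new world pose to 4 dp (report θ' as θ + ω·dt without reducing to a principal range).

(-3.6299, 5.6722, -0.8868)

θ' = -0.2618 + -0.25·2.5 = -0.8868
R = v/ω = -2.0/-0.25 = 8.0000
x' = 0.5 + 8.0000·(sin -0.8868 − sin -0.2618) = -3.6299
y' = 3 − 8.0000·(cos -0.8868 − cos -0.2618) = 5.6722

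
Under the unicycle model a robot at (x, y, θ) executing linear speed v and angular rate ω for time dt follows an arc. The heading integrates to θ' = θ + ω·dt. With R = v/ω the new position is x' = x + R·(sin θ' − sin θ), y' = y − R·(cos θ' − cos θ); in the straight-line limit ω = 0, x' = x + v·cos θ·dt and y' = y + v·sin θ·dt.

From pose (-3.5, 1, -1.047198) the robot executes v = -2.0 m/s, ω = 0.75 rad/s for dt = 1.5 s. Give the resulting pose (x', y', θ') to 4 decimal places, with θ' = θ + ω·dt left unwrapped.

(-6.0167, 2.3253, 0.0778)

θ' = -1.0472 + 0.75·1.5 = 0.0778
R = v/ω = -2.0/0.75 = -2.6667
x' = -3.5 + -2.6667·(sin 0.0778 − sin -1.0472) = -6.0167
y' = 1 − -2.6667·(cos 0.0778 − cos -1.0472) = 2.3253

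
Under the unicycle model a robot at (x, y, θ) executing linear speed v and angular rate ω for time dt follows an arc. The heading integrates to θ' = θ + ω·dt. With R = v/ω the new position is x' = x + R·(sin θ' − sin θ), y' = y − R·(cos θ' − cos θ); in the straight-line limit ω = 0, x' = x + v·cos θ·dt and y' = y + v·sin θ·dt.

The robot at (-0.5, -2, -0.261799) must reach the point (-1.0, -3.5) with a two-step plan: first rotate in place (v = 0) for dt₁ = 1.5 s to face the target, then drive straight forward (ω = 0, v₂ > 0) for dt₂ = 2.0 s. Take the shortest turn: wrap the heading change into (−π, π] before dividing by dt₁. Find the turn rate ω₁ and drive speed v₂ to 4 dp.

heading to target = atan2(-3.5−-2, -1−-0.5) = -1.8925
Δθ = wrap(-1.8925 − -0.2618) = -1.6307; ω₁ = Δθ/dt₁ = -1.0872
distance = √((-1−-0.5)² + (-3.5−-2)²) = 1.5811; v₂ = distance/dt₂ = 0.7906

ω₁ = -1.0872, v₂ = 0.7906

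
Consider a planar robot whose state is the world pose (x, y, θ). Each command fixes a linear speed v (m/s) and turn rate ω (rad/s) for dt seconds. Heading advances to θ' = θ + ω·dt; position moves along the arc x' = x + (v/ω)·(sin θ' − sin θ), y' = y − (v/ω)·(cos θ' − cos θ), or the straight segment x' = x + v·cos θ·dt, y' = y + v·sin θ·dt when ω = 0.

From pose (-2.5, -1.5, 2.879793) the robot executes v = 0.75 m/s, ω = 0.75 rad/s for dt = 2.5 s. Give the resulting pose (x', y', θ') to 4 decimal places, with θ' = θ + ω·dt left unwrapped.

θ' = 2.8798 + 0.75·2.5 = 4.7548
R = v/ω = 0.75/0.75 = 1.0000
x' = -2.5 + 1.0000·(sin 4.7548 − sin 2.8798) = -3.7579
y' = -1.5 − 1.0000·(cos 4.7548 − cos 2.8798) = -2.5083

(-3.7579, -2.5083, 4.7548)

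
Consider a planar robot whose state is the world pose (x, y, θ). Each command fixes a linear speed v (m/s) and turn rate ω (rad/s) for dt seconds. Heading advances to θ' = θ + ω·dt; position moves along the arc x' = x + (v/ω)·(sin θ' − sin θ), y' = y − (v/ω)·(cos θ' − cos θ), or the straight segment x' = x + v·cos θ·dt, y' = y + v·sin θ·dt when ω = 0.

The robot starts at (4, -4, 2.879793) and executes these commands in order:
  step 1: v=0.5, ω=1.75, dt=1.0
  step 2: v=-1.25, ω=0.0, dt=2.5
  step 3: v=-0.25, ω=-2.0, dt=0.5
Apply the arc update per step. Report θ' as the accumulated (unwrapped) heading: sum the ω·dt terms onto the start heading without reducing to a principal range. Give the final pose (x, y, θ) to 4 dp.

step 1: θ'=4.6298 (R=0.2857) → pose (3.6413, -4.2524, 4.6298)
step 2: θ'=4.6298 (straight) → pose (3.8991, -1.1381, 4.6298)
step 3: θ'=3.6298 (R=0.1250) → pose (3.9651, -1.0380, 3.6298)

(3.9651, -1.0380, 3.6298)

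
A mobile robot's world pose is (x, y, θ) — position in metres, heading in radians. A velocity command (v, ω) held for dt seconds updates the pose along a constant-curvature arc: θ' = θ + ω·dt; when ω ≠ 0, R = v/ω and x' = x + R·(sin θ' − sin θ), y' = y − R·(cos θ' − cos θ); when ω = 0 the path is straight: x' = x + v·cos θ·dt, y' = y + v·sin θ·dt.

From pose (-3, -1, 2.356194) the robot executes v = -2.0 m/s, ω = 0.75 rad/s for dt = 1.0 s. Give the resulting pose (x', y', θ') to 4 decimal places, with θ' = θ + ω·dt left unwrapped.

(-1.2088, -1.7794, 3.1062)

θ' = 2.3562 + 0.75·1.0 = 3.1062
R = v/ω = -2.0/0.75 = -2.6667
x' = -3 + -2.6667·(sin 3.1062 − sin 2.3562) = -1.2088
y' = -1 − -2.6667·(cos 3.1062 − cos 2.3562) = -1.7794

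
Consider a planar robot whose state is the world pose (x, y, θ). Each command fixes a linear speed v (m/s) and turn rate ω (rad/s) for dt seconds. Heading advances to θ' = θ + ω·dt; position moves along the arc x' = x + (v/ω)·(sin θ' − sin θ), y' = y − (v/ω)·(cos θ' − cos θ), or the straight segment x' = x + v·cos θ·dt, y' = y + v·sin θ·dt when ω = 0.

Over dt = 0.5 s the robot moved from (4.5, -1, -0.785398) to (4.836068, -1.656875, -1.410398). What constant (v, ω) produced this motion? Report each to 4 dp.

v = 1.5000, ω = -1.2500

Δθ = -1.410398 − -0.785398 = -0.625000
ω = Δθ/dt = -0.625000/0.5 = -1.2500
R = −Δy/(cos θ' − cos θ) = -1.2000
v = R·ω = -1.2000·-1.2500 = 1.5000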